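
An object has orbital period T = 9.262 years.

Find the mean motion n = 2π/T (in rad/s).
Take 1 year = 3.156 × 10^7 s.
T = 9.262 years = 2.92309 × 10^8 s
n = 2π / (2.92309 × 10^8 s) = 2.1495 × 10^-8 rad/s ≈ 2.15 × 10^-8 rad/s

Final answer: n = 2.15 × 10^-8 rad/s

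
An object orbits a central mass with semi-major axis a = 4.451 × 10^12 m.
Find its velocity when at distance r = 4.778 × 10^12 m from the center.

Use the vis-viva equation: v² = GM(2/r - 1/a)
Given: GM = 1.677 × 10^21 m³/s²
a = 4.451 × 10^12 m
r = 4.778 × 10^12 m
GM = 1.677 × 10^21 m³/s²
2/r − 1/a = 4.18585 × 10^-13 − 2.24669 × 10^-13 = 1.93917 × 10^-13 m⁻¹
v² = GM (2/r − 1/a) = 3.25198 × 10^8 m²/s²
v = 18033.2 m/s ≈ 18.03 km/s

Final answer: 18.03 km/s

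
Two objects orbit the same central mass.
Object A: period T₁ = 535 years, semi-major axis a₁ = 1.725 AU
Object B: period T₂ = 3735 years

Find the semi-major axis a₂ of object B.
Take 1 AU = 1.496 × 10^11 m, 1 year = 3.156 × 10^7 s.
T₁ = 535 years = 1.68846 × 10^10 s
T₂ = 3735 years = 1.17877 × 10^11 s
a₁ = 1.725 AU = 2.5806 × 10^11 m
Kepler's third law: (T₂/T₁)² = (a₂/a₁)³  ⇒  a₂ = a₁ (T₂/T₁)^(2/3)
T₂/T₁ = 6.98131
(T₂/T₁)^(2/3) = 3.65279
a₂ = 2.5806 × 10^11 m × 3.65279 = 9.42639 × 10^11 m ≈ 6.301 AU

Final answer: a₂ = 6.301 AU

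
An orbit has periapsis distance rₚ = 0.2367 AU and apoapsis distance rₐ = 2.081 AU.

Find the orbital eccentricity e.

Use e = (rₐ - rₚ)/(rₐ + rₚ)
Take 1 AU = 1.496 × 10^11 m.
rₚ = 0.2367 AU = 3.54103 × 10^10 m
rₐ = 2.081 AU = 3.11318 × 10^11 m
rₐ − rₚ = 2.75907 × 10^11 m
rₐ + rₚ = 3.46728 × 10^11 m
e = (rₐ − rₚ)/(rₐ + rₚ) = 0.795746

Final answer: e = 0.7957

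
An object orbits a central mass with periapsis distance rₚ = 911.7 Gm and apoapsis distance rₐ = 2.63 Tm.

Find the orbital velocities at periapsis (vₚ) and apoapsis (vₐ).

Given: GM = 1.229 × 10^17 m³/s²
rₚ = 911.7 Gm = 9.117 × 10^11 m
rₐ = 2.63 Tm = 2.63 × 10^12 m
GM = 1.229 × 10^17 m³/s²
a = (rₚ + rₐ)/2 = 1.77085 × 10^12 m
Vis-viva: v² = GM (2/r − 1/a)
vₚ² = 1.229 × 10^17 × (2.1937 × 10^-12 − 5.64701 × 10^-13) = 200205 m²/s²
vₚ = 447.442 m/s ≈ 447.4 m/s
vₐ² = 1.229 × 10^17 × (7.60456 × 10^-13 − 5.64701 × 10^-13) = 24058.4 m²/s²
vₐ = 155.108 m/s ≈ 155.1 m/s

Final answer: vₚ = 447.4 m/s, vₐ = 155.1 m/s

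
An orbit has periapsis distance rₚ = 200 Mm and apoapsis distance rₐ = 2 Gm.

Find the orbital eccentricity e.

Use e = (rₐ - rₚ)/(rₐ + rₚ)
rₚ = 200 Mm = 2 × 10^8 m
rₐ = 2 Gm = 2 × 10^9 m
rₐ − rₚ = 1.8 × 10^9 m
rₐ + rₚ = 2.2 × 10^9 m
e = (rₐ − rₚ)/(rₐ + rₚ) = 0.818182

Final answer: e = 0.8182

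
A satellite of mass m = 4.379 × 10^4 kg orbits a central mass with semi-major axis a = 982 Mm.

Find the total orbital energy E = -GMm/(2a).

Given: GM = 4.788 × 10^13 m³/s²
a = 982 Mm = 9.82 × 10^8 m
GM = 4.788 × 10^13 m³/s²
2a = 1.964 × 10^9 m
GMm = 4.788 × 10^13 × 43790 = 2.09667 × 10^18 m³·kg/s²
E = −GMm/(2a) = -1.06755 × 10^9 J ≈ -1.068 GJ

Final answer: -1.068 GJ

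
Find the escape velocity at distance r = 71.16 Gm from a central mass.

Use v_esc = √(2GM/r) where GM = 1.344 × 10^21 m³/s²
r = 71.16 Gm = 7.116 × 10^10 m
GM = 1.344 × 10^21 m³/s²
2GM/r = 2 × (1.344 × 10^21) / (7.116 × 10^10) = 3.7774 × 10^10 m²/s²
v_esc = √(2GM/r) = 194355 m/s ≈ 194.4 km/s

Final answer: 194.4 km/s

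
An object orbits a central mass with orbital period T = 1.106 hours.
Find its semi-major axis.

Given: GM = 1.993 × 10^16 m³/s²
T = 1.106 hours = 3981.6 s
GM = 1.993 × 10^16 m³/s²
Kepler's third law: a³ = GM T² / (4π²)
T² = 1.58531 × 10^7 s²
a³ = (1.993 × 10^16) × (1.58531 × 10^7) / (4π²) = 8.00318 × 10^21 m³
a = (a³)^(1/3) = 2.00027 × 10^7 m ≈ 20 Mm

Final answer: 20 Mm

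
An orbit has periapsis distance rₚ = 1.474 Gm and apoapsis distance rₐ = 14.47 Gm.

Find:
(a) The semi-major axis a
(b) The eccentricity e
rₚ = 1.474 Gm = 1.474 × 10^9 m
rₐ = 14.47 Gm = 1.447 × 10^10 m
(a) a = (rₚ + rₐ)/2 = 7.972 × 10^9 m ≈ 7.972 Gm
(b) e = (rₐ − rₚ)/(rₐ + rₚ) = (1.2996 × 10^10) / (1.5944 × 10^10) = 0.815103

Final answer:
(a) a = 7.972 Gm
(b) e = 0.8151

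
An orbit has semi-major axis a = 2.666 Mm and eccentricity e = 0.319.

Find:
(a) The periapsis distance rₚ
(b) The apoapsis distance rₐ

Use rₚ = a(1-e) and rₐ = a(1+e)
a = 2.666 Mm = 2.666 × 10^6 m
e = 0.319:  1 − e = 0.681,  1 + e = 1.319
(a) rₚ = a(1 − e) = 2.666 × 10^6 m × 0.681 = 1.81555 × 10^6 m ≈ 1.816 Mm
(b) rₐ = a(1 + e) = 2.666 × 10^6 m × 1.319 = 3.51645 × 10^6 m ≈ 3.516 Mm

Final answer:
(a) rₚ = 1.816 Mm
(b) rₐ = 3.516 Mm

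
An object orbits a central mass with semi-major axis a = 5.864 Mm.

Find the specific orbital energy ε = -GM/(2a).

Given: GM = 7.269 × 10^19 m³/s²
a = 5.864 Mm = 5.864 × 10^6 m
GM = 7.269 × 10^19 m³/s²
2a = 1.1728 × 10^7 m
ε = −GM/(2a) = -6.19799 × 10^12 J/kg ≈ -6198 GJ/kg

Final answer: -6198 GJ/kg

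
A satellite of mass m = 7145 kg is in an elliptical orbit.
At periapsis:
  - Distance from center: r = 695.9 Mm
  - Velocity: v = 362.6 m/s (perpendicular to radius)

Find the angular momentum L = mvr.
r = 695.9 Mm = 6.959 × 10^8 m
v = 362.6 m/s
vr = 362.6 × 6.959 × 10^8 = 2.52333 × 10^11 m²/s
L = m × vr = 7145 × 2.52333 × 10^11 = 1.80292 × 10^15 kg·m²/s ≈ 1.803 × 10^15 kg·m²/s

Final answer: L = 1.803 × 10^15 kg·m²/s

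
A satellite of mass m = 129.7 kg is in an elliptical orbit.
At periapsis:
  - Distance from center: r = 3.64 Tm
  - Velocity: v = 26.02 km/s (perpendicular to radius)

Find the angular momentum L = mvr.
r = 3.64 Tm = 3.64 × 10^12 m
v = 26.02 km/s = 26020 m/s
vr = 26020 × 3.64 × 10^12 = 9.47128 × 10^16 m²/s
L = m × vr = 129.7 × 9.47128 × 10^16 = 1.22843 × 10^19 kg·m²/s ≈ 1.228 × 10^19 kg·m²/s

Final answer: L = 1.228 × 10^19 kg·m²/s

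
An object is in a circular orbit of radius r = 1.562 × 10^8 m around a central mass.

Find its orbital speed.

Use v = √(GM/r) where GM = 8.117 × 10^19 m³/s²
r = 1.562 × 10^8 m
GM = 8.117 × 10^19 m³/s²
GM/r = (8.117 × 10^19) / (1.562 × 10^8) = 5.19654 × 10^11 m²/s²
v = √(GM/r) = 720871 m/s ≈ 720.9 km/s

Final answer: 720.9 km/s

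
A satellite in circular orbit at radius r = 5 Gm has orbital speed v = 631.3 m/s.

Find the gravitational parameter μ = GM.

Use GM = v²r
r = 5 Gm = 5 × 10^9 m
v = 631.3 m/s
v² = 398540 m²/s²
GM = v²r = 398540 × 5 × 10^9 = 1.9927 × 10^15 m³/s²
GM ≈ 1.993 × 10^15 m³/s²

Final answer: GM = 1.993 × 10^15 m³/s²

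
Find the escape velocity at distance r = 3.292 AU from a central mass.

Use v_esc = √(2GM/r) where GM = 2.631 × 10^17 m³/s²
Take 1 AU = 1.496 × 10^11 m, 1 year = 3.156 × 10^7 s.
r = 3.292 AU = 4.92483 × 10^11 m
GM = 2.631 × 10^17 m³/s²
2GM/r = 2 × (2.631 × 10^17) / (4.92483 × 10^11) = 1.06846 × 10^6 m²/s²
v_esc = √(2GM/r) = 1033.66 m/s ≈ 0.2181 AU/year

Final answer: 0.2181 AU/year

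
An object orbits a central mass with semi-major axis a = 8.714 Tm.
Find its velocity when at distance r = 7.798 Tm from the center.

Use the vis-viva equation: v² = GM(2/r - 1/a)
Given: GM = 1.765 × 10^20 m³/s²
a = 8.714 Tm = 8.714 × 10^12 m
r = 7.798 Tm = 7.798 × 10^12 m
GM = 1.765 × 10^20 m³/s²
2/r − 1/a = 2.56476 × 10^-13 − 1.14758 × 10^-13 = 1.41718 × 10^-13 m⁻¹
v² = GM (2/r − 1/a) = 2.50133 × 10^7 m²/s²
v = 5001.33 m/s ≈ 5.001 km/s

Final answer: 5.001 km/s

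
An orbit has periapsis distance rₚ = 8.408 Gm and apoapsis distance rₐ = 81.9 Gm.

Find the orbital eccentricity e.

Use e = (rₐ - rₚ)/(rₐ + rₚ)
rₚ = 8.408 Gm = 8.408 × 10^9 m
rₐ = 81.9 Gm = 8.19 × 10^10 m
rₐ − rₚ = 7.3492 × 10^10 m
rₐ + rₚ = 9.0308 × 10^10 m
e = (rₐ − rₚ)/(rₐ + rₚ) = 0.813793

Final answer: e = 0.8138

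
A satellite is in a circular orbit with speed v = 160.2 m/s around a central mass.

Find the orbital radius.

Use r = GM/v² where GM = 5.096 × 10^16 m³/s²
v = 160.2 m/s
GM = 5.096 × 10^16 m³/s²
v² = 25664 m²/s²
r = GM/v² = (5.096 × 10^16) / 25664 = 1.98566 × 10^12 m ≈ 1.986 Tm

Final answer: 1.986 Tm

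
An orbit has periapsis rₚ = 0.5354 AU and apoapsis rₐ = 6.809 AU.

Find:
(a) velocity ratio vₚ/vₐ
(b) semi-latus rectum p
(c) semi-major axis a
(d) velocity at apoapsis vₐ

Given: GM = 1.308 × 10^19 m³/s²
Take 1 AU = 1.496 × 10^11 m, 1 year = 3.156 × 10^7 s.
rₚ = 0.5354 AU = 8.00958 × 10^10 m
rₐ = 6.809 AU = 1.01863 × 10^12 m
GM = 1.308 × 10^19 m³/s²
a = (rₚ + rₐ)/2 = 5.49361 × 10^11 m
e = (rₐ − rₚ)/(rₐ + rₚ) = (9.38531 × 10^11) / (1.09872 × 10^12) = 0.854202
(a) vₚ/vₐ = rₐ/rₚ (angular momentum) = (1.01863 × 10^12) / (8.00958 × 10^10) = 12.7176 ≈ 12.72
(b) 1 − e² = 0.270339;  p = a(1 − e²) = 5.49361 × 10^11 × 0.270339 = 1.48514 × 10^11 m ≈ 0.9927 AU
(c) a = 5.49361 × 10^11 m ≈ 3.672 AU
(d) vₐ² = GM (2/rₐ − 1/a) = 1.308 × 10^19 × (1.96343 × 10^-12 − 1.8203 × 10^-12) = 1.87217 × 10^6 m²/s²;  vₐ = 1368.27 m/s ≈ 0.2887 AU/year

Final answer:
(a) velocity ratio vₚ/vₐ = 12.72
(b) semi-latus rectum p = 0.9927 AU
(c) semi-major axis a = 3.672 AU
(d) velocity at apoapsis vₐ = 0.2887 AU/year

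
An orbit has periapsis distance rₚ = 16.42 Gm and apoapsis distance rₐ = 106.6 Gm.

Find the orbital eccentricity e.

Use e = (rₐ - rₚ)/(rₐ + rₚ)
rₚ = 16.42 Gm = 1.642 × 10^10 m
rₐ = 106.6 Gm = 1.066 × 10^11 m
rₐ − rₚ = 9.018 × 10^10 m
rₐ + rₚ = 1.2302 × 10^11 m
e = (rₐ − rₚ)/(rₐ + rₚ) = 0.733052

Final answer: e = 0.7331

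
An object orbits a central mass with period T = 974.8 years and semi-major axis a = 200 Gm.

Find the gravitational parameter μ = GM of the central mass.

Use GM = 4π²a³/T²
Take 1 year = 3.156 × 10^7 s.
T = 974.8 years = 3.07647 × 10^10 s
a = 200 Gm = 2 × 10^11 m
a³ = 8 × 10^33 m³
T² = 9.46466 × 10^20 s²
GM = 4π² × (8 × 10^33) / (9.46466 × 10^20) = 3.33691 × 10^14 m³/s²
GM ≈ 3.337 × 10^14 m³/s²

Final answer: GM = 3.337 × 10^14 m³/s²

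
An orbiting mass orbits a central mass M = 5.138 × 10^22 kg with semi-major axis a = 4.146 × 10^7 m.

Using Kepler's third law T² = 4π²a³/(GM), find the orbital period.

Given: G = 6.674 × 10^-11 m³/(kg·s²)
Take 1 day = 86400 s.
M = 5.138 × 10^22 kg
GM = G × M = 6.674 × 10^-11 × 5.138 × 10^22 = 3.4291 × 10^12 m³/s²
a = 4.146 × 10^7 m
a³ = 7.12669 × 10^22 m³
T = 2π √(a³/GM) = 2π √((7.12669 × 10^22) / (3.4291 × 10^12)) = 2π × 144163 s
T = 905803 s ≈ 10.48 days

Final answer: 10.48 days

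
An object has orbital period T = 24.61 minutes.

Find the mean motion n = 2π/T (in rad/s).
T = 24.61 minutes = 1476.6 s
n = 2π / 1476.6 s = 0.00425517 rad/s ≈ 0.004255 rad/s

Final answer: n = 0.004255 rad/s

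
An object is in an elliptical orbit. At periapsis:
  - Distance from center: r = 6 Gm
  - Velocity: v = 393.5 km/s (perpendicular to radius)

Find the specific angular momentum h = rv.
r = 6 Gm = 6 × 10^9 m
v = 393.5 km/s = 393500 m/s
h = rv = 6 × 10^9 × 393500 = 2.361 × 10^15 m²/s ≈ 2.361 × 10^15 m²/s

Final answer: h = 2.361 × 10^15 m²/s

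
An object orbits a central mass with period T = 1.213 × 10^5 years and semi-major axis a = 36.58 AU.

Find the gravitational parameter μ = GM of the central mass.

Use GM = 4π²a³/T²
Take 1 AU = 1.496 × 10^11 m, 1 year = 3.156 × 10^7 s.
T = 1.213 × 10^5 years = 3.82823 × 10^12 s
a = 36.58 AU = 5.47237 × 10^12 m
a³ = 1.6388 × 10^38 m³
T² = 1.46553 × 10^25 s²
GM = 4π² × (1.6388 × 10^38) / (1.46553 × 10^25) = 4.41459 × 10^14 m³/s²
GM ≈ 4.415 × 10^14 m³/s²

Final answer: GM = 4.415 × 10^14 m³/s²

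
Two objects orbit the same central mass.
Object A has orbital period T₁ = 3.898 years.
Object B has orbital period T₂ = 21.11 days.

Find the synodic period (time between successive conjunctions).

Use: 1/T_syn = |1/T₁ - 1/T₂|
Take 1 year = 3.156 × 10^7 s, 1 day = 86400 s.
T₁ = 3.898 years = 1.23021 × 10^8 s
T₂ = 21.11 days = 1.8239 × 10^6 s
1/T₁ = 8.1287 × 10^-9 s⁻¹
1/T₂ = 5.48274 × 10^-7 s⁻¹
|1/T₁ − 1/T₂| = 5.40146 × 10^-7 s⁻¹
T_syn = 1 / |1/T₁ − 1/T₂| = 1.85135 × 10^6 s ≈ 21.43 days

Final answer: T_syn = 21.43 days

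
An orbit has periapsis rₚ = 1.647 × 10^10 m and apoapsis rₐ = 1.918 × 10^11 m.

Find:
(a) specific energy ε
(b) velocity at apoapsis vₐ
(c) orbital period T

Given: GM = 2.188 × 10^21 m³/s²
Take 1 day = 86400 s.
rₚ = 1.647 × 10^10 m
rₐ = 1.918 × 10^11 m
GM = 2.188 × 10^21 m³/s²
a = (rₚ + rₐ)/2 = 1.04135 × 10^11 m
e = (rₐ − rₚ)/(rₐ + rₚ) = (1.7533 × 10^11) / (2.0827 × 10^11) = 0.84184
(a) 2a = 2.0827 × 10^11 m;  ε = −GM/(2a) = -1.05056 × 10^10 J/kg ≈ -10.51 GJ/kg
(b) vₐ² = GM (2/rₐ − 1/a) = 2.188 × 10^21 × (1.04275 × 10^-11 − 9.60292 × 10^-12) = 1.80425 × 10^9 m²/s²;  vₐ = 42476.4 m/s ≈ 42.48 km/s
(c) a³ = 1.12925 × 10^33 m³;  T = 2π √(a³/GM) = 2π × 718408 s = 4.51389 × 10^6 s ≈ 52.24 days

Final answer:
(a) specific energy ε = -10.51 GJ/kg
(b) velocity at apoapsis vₐ = 42.48 km/s
(c) orbital period T = 52.24 days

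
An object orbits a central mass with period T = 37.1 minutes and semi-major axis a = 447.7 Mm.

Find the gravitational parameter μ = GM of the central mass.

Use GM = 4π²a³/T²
T = 37.1 minutes = 2226 s
a = 447.7 Mm = 4.477 × 10^8 m
a³ = 8.97349 × 10^25 m³
T² = 4.95508 × 10^6 s²
GM = 4π² × (8.97349 × 10^25) / (4.95508 × 10^6) = 7.14942 × 10^20 m³/s²
GM ≈ 7.149 × 10^20 m³/s²

Final answer: GM = 7.149 × 10^20 m³/s²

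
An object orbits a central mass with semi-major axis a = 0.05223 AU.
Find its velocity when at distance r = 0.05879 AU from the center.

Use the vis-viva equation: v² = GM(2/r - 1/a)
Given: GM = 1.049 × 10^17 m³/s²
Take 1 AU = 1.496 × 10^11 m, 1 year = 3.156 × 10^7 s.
a = 0.05223 AU = 7.81361 × 10^9 m
r = 0.05879 AU = 8.79498 × 10^9 m
GM = 1.049 × 10^17 m³/s²
2/r − 1/a = 2.27402 × 10^-10 − 1.27982 × 10^-10 = 9.94205 × 10^-11 m⁻¹
v² = GM (2/r − 1/a) = 1.04292 × 10^7 m²/s²
v = 3229.43 m/s ≈ 0.6813 AU/year

Final answer: 0.6813 AU/year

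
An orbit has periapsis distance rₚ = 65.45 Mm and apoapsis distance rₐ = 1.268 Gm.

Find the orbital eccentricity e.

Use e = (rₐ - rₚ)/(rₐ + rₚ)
rₚ = 65.45 Mm = 6.545 × 10^7 m
rₐ = 1.268 Gm = 1.268 × 10^9 m
rₐ − rₚ = 1.20255 × 10^9 m
rₐ + rₚ = 1.33345 × 10^9 m
e = (rₐ − rₚ)/(rₐ + rₚ) = 0.901834

Final answer: e = 0.9018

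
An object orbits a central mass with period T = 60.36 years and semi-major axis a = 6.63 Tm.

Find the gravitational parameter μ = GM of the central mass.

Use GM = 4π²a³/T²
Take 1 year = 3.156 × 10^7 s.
T = 60.36 years = 1.90496 × 10^9 s
a = 6.63 Tm = 6.63 × 10^12 m
a³ = 2.91434 × 10^38 m³
T² = 3.62888 × 10^18 s²
GM = 4π² × (2.91434 × 10^38) / (3.62888 × 10^18) = 3.1705 × 10^21 m³/s²
GM ≈ 3.171 × 10^21 m³/s²

Final answer: GM = 3.171 × 10^21 m³/s²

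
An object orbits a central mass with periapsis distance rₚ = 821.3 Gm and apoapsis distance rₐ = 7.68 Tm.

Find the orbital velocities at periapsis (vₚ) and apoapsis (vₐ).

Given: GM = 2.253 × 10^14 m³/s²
rₚ = 821.3 Gm = 8.213 × 10^11 m
rₐ = 7.68 Tm = 7.68 × 10^12 m
GM = 2.253 × 10^14 m³/s²
a = (rₚ + rₐ)/2 = 4.25065 × 10^12 m
Vis-viva: v² = GM (2/r − 1/a)
vₚ² = 2.253 × 10^14 × (2.43516 × 10^-12 − 2.35258 × 10^-13) = 495.639 m²/s²
vₚ = 22.2629 m/s ≈ 22.26 m/s
vₐ² = 2.253 × 10^14 × (2.60417 × 10^-13 − 2.35258 × 10^-13) = 5.66822 m²/s²
vₐ = 2.3808 m/s ≈ 2.381 m/s

Final answer: vₚ = 22.26 m/s, vₐ = 2.381 m/s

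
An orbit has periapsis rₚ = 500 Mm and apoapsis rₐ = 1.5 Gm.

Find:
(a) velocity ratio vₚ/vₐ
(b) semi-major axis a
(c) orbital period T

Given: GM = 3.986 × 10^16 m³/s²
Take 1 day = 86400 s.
rₚ = 500 Mm = 5 × 10^8 m
rₐ = 1.5 Gm = 1.5 × 10^9 m
GM = 3.986 × 10^16 m³/s²
a = (rₚ + rₐ)/2 = 1 × 10^9 m
e = (rₐ − rₚ)/(rₐ + rₚ) = (1 × 10^9) / (2 × 10^9) = 0.5
(a) vₚ/vₐ = rₐ/rₚ (angular momentum) = (1.5 × 10^9) / (5 × 10^8) = 3 ≈ 3
(b) a = 1 × 10^9 m ≈ 1 Gm
(c) a³ = 1 × 10^27 m³;  T = 2π √(a³/GM) = 2π × 158391 s = 995202 s ≈ 11.52 days

Final answer:
(a) velocity ratio vₚ/vₐ = 3
(b) semi-major axis a = 1 Gm
(c) orbital period T = 11.52 days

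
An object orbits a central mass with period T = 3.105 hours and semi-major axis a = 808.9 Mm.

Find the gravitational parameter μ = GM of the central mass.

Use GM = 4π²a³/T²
T = 3.105 hours = 11178 s
a = 808.9 Mm = 8.089 × 10^8 m
a³ = 5.29279 × 10^26 m³
T² = 1.24948 × 10^8 s²
GM = 4π² × (5.29279 × 10^26) / (1.24948 × 10^8) = 1.67231 × 10^20 m³/s²
GM ≈ 1.672 × 10^20 m³/s²

Final answer: GM = 1.672 × 10^20 m³/s²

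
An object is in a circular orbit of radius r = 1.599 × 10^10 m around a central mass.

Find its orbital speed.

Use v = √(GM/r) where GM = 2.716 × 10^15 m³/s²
r = 1.599 × 10^10 m
GM = 2.716 × 10^15 m³/s²
GM/r = (2.716 × 10^15) / (1.599 × 10^10) = 169856 m²/s²
v = √(GM/r) = 412.136 m/s ≈ 412.1 m/s

Final answer: 412.1 m/s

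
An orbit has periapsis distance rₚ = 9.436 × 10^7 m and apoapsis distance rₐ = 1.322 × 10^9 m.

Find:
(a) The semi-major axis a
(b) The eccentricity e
rₚ = 9.436 × 10^7 m
rₐ = 1.322 × 10^9 m
(a) a = (rₚ + rₐ)/2 = 7.0818 × 10^8 m ≈ 7.082 × 10^8 m
(b) e = (rₐ − rₚ)/(rₐ + rₚ) = (1.22764 × 10^9) / (1.41636 × 10^9) = 0.866757

Final answer:
(a) a = 7.082 × 10^8 m
(b) e = 0.8668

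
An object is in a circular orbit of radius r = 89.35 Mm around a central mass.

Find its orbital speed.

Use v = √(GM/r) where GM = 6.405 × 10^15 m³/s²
r = 89.35 Mm = 8.935 × 10^7 m
GM = 6.405 × 10^15 m³/s²
GM/r = (6.405 × 10^15) / (8.935 × 10^7) = 7.16844 × 10^7 m²/s²
v = √(GM/r) = 8466.66 m/s ≈ 8.467 km/s

Final answer: 8.467 km/s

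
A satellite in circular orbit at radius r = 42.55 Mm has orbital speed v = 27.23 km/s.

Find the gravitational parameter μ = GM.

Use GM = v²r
r = 42.55 Mm = 4.255 × 10^7 m
v = 27.23 km/s = 27230 m/s
v² = 7.41473 × 10^8 m²/s²
GM = v²r = 7.41473 × 10^8 × 4.255 × 10^7 = 3.15497 × 10^16 m³/s²
GM ≈ 3.155 × 10^16 m³/s²

Final answer: GM = 3.155 × 10^16 m³/s²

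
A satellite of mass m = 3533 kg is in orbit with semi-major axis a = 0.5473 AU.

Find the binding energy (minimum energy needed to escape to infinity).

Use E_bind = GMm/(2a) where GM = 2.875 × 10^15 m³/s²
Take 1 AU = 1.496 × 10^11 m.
a = 0.5473 AU = 8.18761 × 10^10 m
GM = 2.875 × 10^15 m³/s²
m = 3533 kg
GMm = 2.875 × 10^15 × 3533 = 1.01574 × 10^19 m³·kg/s²
2a = 1.63752 × 10^11 m
E_bind = GMm/(2a) = 6.2029 × 10^7 J ≈ 62.03 MJ

Final answer: 62.03 MJ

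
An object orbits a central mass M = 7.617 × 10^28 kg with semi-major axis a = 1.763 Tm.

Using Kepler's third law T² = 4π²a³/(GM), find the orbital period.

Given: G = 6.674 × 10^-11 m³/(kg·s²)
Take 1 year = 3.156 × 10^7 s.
M = 7.617 × 10^28 kg
GM = G × M = 6.674 × 10^-11 × 7.617 × 10^28 = 5.08359 × 10^18 m³/s²
a = 1.763 Tm = 1.763 × 10^12 m
a³ = 5.4797 × 10^36 m³
T = 2π √(a³/GM) = 2π √((5.4797 × 10^36) / (5.08359 × 10^18)) = 2π × 1.03823 × 10^9 s
T = 6.52339 × 10^9 s ≈ 206.7 years

Final answer: 206.7 years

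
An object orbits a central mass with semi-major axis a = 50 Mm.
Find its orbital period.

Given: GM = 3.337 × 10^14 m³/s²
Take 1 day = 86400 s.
a = 50 Mm = 5 × 10^7 m
GM = 3.337 × 10^14 m³/s²
a³ = 1.25 × 10^23 m³
T = 2π √(a³/GM) = 2π √((1.25 × 10^23) / (3.337 × 10^14)) = 2π × 19354.3 s
T = 121606 s ≈ 1.407 days

Final answer: 1.407 days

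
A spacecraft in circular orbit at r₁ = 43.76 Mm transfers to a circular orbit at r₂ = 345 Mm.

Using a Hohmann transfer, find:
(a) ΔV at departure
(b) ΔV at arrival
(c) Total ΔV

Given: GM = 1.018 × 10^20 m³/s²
r₁ = 43.76 Mm = 4.376 × 10^7 m
r₂ = 345 Mm = 3.45 × 10^8 m
GM = 1.018 × 10^20 m³/s²
Transfer ellipse: a_t = (r₁ + r₂)/2 = 1.9438 × 10^8 m
Circular speed at r₁: v₁ = √(GM/r₁) = 1.52523 × 10^6 m/s
Transfer speed at r₁ (periapsis): v₁ₜ = √(GM(2/r₁ − 1/a_t)) = 2.03198 × 10^6 m/s
(a) ΔV₁ = v₁ₜ − v₁ = 506748 m/s ≈ 506.7 km/s
Circular speed at r₂: v₂ = √(GM/r₂) = 543206 m/s
Transfer speed at r₂ (apoapsis): v₂ₜ = √(GM(2/r₂ − 1/a_t)) = 257737 m/s
(b) ΔV₂ = v₂ − v₂ₜ = 285468 m/s ≈ 285.5 km/s
(c) ΔV_total = ΔV₁ + ΔV₂ = 792217 m/s ≈ 792.2 km/s

Final answer:
(a) ΔV₁ = 506.7 km/s
(b) ΔV₂ = 285.5 km/s
(c) ΔV_total = 792.2 km/s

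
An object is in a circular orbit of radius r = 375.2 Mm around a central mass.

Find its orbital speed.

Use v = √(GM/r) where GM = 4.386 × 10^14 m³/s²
r = 375.2 Mm = 3.752 × 10^8 m
GM = 4.386 × 10^14 m³/s²
GM/r = (4.386 × 10^14) / (3.752 × 10^8) = 1.16898 × 10^6 m²/s²
v = √(GM/r) = 1081.19 m/s ≈ 1.081 km/s

Final answer: 1.081 km/s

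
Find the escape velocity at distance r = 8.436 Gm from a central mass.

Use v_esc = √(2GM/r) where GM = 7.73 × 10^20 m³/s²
r = 8.436 Gm = 8.436 × 10^9 m
GM = 7.73 × 10^20 m³/s²
2GM/r = 2 × (7.73 × 10^20) / (8.436 × 10^9) = 1.83262 × 10^11 m²/s²
v_esc = √(2GM/r) = 428091 m/s ≈ 428.1 km/s

Final answer: 428.1 km/s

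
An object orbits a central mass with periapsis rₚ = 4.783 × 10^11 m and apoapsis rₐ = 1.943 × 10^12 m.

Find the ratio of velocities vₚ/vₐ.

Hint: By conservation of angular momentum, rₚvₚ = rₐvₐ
rₚ = 4.783 × 10^11 m
rₐ = 1.943 × 10^12 m
rₚvₚ = rₐvₐ  ⇒  vₚ/vₐ = rₐ/rₚ
vₚ/vₐ = (1.943 × 10^12) / (4.783 × 10^11) = 4.0623

Final answer: vₚ/vₐ = 4.062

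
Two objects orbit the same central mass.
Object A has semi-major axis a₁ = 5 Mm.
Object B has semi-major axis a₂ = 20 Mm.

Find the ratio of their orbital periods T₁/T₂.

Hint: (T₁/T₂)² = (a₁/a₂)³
a₁ = 5 Mm = 5 × 10^6 m
a₂ = 20 Mm = 2 × 10^7 m
a₁/a₂ = 0.25
T₁/T₂ = (a₁/a₂)^(3/2) = (0.25)^1.5 = 0.125

Final answer: T₁/T₂ = 0.125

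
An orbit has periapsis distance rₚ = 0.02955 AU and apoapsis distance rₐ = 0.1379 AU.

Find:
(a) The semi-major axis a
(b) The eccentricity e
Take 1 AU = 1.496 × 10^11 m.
rₚ = 0.02955 AU = 4.42068 × 10^9 m
rₐ = 0.1379 AU = 2.06298 × 10^10 m
(a) a = (rₚ + rₐ)/2 = 1.25253 × 10^10 m ≈ 0.08372 AU
(b) e = (rₐ − rₚ)/(rₐ + rₚ) = (1.62092 × 10^10) / (2.50505 × 10^10) = 0.647059

Final answer:
(a) a = 0.08372 AU
(b) e = 0.6471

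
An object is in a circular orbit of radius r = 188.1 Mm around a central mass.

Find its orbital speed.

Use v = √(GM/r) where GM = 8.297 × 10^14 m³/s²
r = 188.1 Mm = 1.881 × 10^8 m
GM = 8.297 × 10^14 m³/s²
GM/r = (8.297 × 10^14) / (1.881 × 10^8) = 4.41095 × 10^6 m²/s²
v = √(GM/r) = 2100.23 m/s ≈ 2.1 km/s

Final answer: 2.1 km/s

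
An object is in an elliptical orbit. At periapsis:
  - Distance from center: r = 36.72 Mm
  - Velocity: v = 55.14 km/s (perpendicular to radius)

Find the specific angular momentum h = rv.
r = 36.72 Mm = 3.672 × 10^7 m
v = 55.14 km/s = 55140 m/s
h = rv = 3.672 × 10^7 × 55140 = 2.02474 × 10^12 m²/s ≈ 2.025 × 10^12 m²/s

Final answer: h = 2.025 × 10^12 m²/s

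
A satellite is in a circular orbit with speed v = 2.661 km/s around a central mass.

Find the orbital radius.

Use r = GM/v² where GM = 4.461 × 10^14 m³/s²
v = 2.661 km/s = 2661 m/s
GM = 4.461 × 10^14 m³/s²
v² = 7.08092 × 10^6 m²/s²
r = GM/v² = (4.461 × 10^14) / (7.08092 × 10^6) = 6.30003 × 10^7 m ≈ 6.3 × 10^7 m

Final answer: 6.3 × 10^7 m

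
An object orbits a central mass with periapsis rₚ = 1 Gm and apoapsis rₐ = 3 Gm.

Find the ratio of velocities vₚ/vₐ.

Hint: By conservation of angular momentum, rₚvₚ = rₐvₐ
rₚ = 1 Gm = 1 × 10^9 m
rₐ = 3 Gm = 3 × 10^9 m
rₚvₚ = rₐvₐ  ⇒  vₚ/vₐ = rₐ/rₚ
vₚ/vₐ = (3 × 10^9) / (1 × 10^9) = 3

Final answer: vₚ/vₐ = 3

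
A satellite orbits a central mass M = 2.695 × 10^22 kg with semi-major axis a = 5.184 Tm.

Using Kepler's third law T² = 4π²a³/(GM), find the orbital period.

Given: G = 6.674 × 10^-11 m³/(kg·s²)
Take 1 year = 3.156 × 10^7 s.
M = 2.695 × 10^22 kg
GM = G × M = 6.674 × 10^-11 × 2.695 × 10^22 = 1.79864 × 10^12 m³/s²
a = 5.184 Tm = 5.184 × 10^12 m
a³ = 1.39314 × 10^38 m³
T = 2π √(a³/GM) = 2π √((1.39314 × 10^38) / (1.79864 × 10^12)) = 2π × 8.80086 × 10^12 s
T = 5.52974 × 10^13 s ≈ 1.752 × 10^6 years

Final answer: 1.752 × 10^6 years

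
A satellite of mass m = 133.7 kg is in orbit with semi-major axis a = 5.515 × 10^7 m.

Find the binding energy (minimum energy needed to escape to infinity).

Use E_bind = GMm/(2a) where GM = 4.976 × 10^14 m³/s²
a = 5.515 × 10^7 m
GM = 4.976 × 10^14 m³/s²
m = 133.7 kg
GMm = 4.976 × 10^14 × 133.7 = 6.65291 × 10^16 m³·kg/s²
2a = 1.103 × 10^8 m
E_bind = GMm/(2a) = 6.03165 × 10^8 J ≈ 603.2 MJ

Final answer: 603.2 MJ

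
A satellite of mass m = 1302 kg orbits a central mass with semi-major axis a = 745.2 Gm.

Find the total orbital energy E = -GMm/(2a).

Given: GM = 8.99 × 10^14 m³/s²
a = 745.2 Gm = 7.452 × 10^11 m
GM = 8.99 × 10^14 m³/s²
2a = 1.4904 × 10^12 m
GMm = 8.99 × 10^14 × 1302 = 1.1705 × 10^18 m³·kg/s²
E = −GMm/(2a) = -785358 J ≈ -785.4 kJ

Final answer: -785.4 kJ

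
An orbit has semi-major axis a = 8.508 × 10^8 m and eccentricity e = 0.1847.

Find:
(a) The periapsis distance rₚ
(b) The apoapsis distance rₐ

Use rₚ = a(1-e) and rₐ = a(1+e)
a = 8.508 × 10^8 m
e = 0.1847:  1 − e = 0.8153,  1 + e = 1.1847
(a) rₚ = a(1 − e) = 8.508 × 10^8 m × 0.8153 = 6.93657 × 10^8 m ≈ 6.937 × 10^8 m
(b) rₐ = a(1 + e) = 8.508 × 10^8 m × 1.1847 = 1.00794 × 10^9 m ≈ 1.008 × 10^9 m

Final answer:
(a) rₚ = 6.937 × 10^8 m
(b) rₐ = 1.008 × 10^9 m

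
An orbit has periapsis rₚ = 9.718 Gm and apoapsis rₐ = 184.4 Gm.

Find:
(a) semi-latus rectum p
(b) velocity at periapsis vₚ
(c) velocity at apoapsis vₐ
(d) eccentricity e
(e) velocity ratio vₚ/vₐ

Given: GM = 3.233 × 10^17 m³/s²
rₚ = 9.718 Gm = 9.718 × 10^9 m
rₐ = 184.4 Gm = 1.844 × 10^11 m
GM = 3.233 × 10^17 m³/s²
a = (rₚ + rₐ)/2 = 9.7059 × 10^10 m
e = (rₐ − rₚ)/(rₐ + rₚ) = (1.74682 × 10^11) / (1.94118 × 10^11) = 0.899875
(a) 1 − e² = 0.190224;  p = a(1 − e²) = 9.7059 × 10^10 × 0.190224 = 1.8463 × 10^10 m ≈ 18.46 Gm
(b) vₚ² = GM (2/rₚ − 1/a) = 3.233 × 10^17 × (2.05804 × 10^-10 − 1.0303 × 10^-11) = 6.32054 × 10^7 m²/s²;  vₚ = 7950.18 m/s ≈ 7.95 km/s
(c) vₐ² = GM (2/rₐ − 1/a) = 3.233 × 10^17 × (1.0846 × 10^-11 − 1.0303 × 10^-11) = 175544 m²/s²;  vₐ = 418.98 m/s ≈ 419 m/s
(d) e = 0.899875 ≈ 0.8999
(e) vₚ/vₐ = rₐ/rₚ (angular momentum) = (1.844 × 10^11) / (9.718 × 10^9) = 18.9751 ≈ 18.98

Final answer:
(a) semi-latus rectum p = 18.46 Gm
(b) velocity at periapsis vₚ = 7.95 km/s
(c) velocity at apoapsis vₐ = 419 m/s
(d) eccentricity e = 0.8999
(e) velocity ratio vₚ/vₐ = 18.98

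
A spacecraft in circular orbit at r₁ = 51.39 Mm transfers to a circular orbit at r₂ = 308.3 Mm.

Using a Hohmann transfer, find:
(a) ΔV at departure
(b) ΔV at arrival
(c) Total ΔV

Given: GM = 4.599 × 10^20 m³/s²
r₁ = 51.39 Mm = 5.139 × 10^7 m
r₂ = 308.3 Mm = 3.083 × 10^8 m
GM = 4.599 × 10^20 m³/s²
Transfer ellipse: a_t = (r₁ + r₂)/2 = 1.79845 × 10^8 m
Circular speed at r₁: v₁ = √(GM/r₁) = 2.99152 × 10^6 m/s
Transfer speed at r₁ (periapsis): v₁ₜ = √(GM(2/r₁ − 1/a_t)) = 3.91679 × 10^6 m/s
(a) ΔV₁ = v₁ₜ − v₁ = 925264 m/s ≈ 925.3 km/s
Circular speed at r₂: v₂ = √(GM/r₂) = 1.22136 × 10^6 m/s
Transfer speed at r₂ (apoapsis): v₂ₜ = √(GM(2/r₂ − 1/a_t)) = 652883 m/s
(b) ΔV₂ = v₂ − v₂ₜ = 568481 m/s ≈ 568.5 km/s
(c) ΔV_total = ΔV₁ + ΔV₂ = 1.49374 × 10^6 m/s ≈ 1494 km/s

Final answer:
(a) ΔV₁ = 925.3 km/s
(b) ΔV₂ = 568.5 km/s
(c) ΔV_total = 1494 km/s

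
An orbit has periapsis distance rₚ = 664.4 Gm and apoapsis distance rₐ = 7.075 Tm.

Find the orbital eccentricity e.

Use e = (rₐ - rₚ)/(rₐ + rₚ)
rₚ = 664.4 Gm = 6.644 × 10^11 m
rₐ = 7.075 Tm = 7.075 × 10^12 m
rₐ − rₚ = 6.4106 × 10^12 m
rₐ + rₚ = 7.7394 × 10^12 m
e = (rₐ − rₚ)/(rₐ + rₚ) = 0.828307

Final answer: e = 0.8283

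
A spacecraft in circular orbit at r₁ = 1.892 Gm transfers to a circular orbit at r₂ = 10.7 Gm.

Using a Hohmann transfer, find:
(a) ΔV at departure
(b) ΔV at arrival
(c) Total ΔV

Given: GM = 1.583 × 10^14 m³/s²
r₁ = 1.892 Gm = 1.892 × 10^9 m
r₂ = 10.7 Gm = 1.07 × 10^10 m
GM = 1.583 × 10^14 m³/s²
Transfer ellipse: a_t = (r₁ + r₂)/2 = 6.296 × 10^9 m
Circular speed at r₁: v₁ = √(GM/r₁) = 289.254 m/s
Transfer speed at r₁ (periapsis): v₁ₜ = √(GM(2/r₁ − 1/a_t)) = 377.085 m/s
(a) ΔV₁ = v₁ₜ − v₁ = 87.8308 m/s ≈ 87.83 m/s
Circular speed at r₂: v₂ = √(GM/r₂) = 121.632 m/s
Transfer speed at r₂ (apoapsis): v₂ₜ = √(GM(2/r₂ − 1/a_t)) = 66.6771 m/s
(b) ΔV₂ = v₂ − v₂ₜ = 54.9551 m/s ≈ 54.96 m/s
(c) ΔV_total = ΔV₁ + ΔV₂ = 142.786 m/s ≈ 142.8 m/s

Final answer:
(a) ΔV₁ = 87.83 m/s
(b) ΔV₂ = 54.96 m/s
(c) ΔV_total = 142.8 m/s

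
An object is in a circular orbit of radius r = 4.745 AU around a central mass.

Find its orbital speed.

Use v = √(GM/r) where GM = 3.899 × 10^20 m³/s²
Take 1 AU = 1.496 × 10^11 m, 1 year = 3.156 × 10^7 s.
r = 4.745 AU = 7.09852 × 10^11 m
GM = 3.899 × 10^20 m³/s²
GM/r = (3.899 × 10^20) / (7.09852 × 10^11) = 5.49269 × 10^8 m²/s²
v = √(GM/r) = 23436.5 m/s ≈ 4.944 AU/year

Final answer: 4.944 AU/year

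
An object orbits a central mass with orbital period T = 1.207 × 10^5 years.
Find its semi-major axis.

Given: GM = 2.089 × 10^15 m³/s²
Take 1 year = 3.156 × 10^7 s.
T = 1.207 × 10^5 years = 3.80929 × 10^12 s
GM = 2.089 × 10^15 m³/s²
Kepler's third law: a³ = GM T² / (4π²)
T² = 1.45107 × 10^25 s²
a³ = (2.089 × 10^15) × (1.45107 × 10^25) / (4π²) = 7.67834 × 10^38 m³
a = (a³)^(1/3) = 9.15705 × 10^12 m ≈ 9.157 Tm

Final answer: 9.157 Tm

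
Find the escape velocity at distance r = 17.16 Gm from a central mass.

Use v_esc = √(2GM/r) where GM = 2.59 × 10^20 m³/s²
r = 17.16 Gm = 1.716 × 10^10 m
GM = 2.59 × 10^20 m³/s²
2GM/r = 2 × (2.59 × 10^20) / (1.716 × 10^10) = 3.01865 × 10^10 m²/s²
v_esc = √(2GM/r) = 173743 m/s ≈ 173.7 km/s

Final answer: 173.7 km/s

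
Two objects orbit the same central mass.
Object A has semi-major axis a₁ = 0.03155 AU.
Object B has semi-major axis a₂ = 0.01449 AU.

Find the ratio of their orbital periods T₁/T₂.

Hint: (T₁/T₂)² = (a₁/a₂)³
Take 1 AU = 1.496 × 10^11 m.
a₁ = 0.03155 AU = 4.71988 × 10^9 m
a₂ = 0.01449 AU = 2.1677 × 10^9 m
a₁/a₂ = 2.17736
T₁/T₂ = (a₁/a₂)^(3/2) = (2.17736)^1.5 = 3.21289

Final answer: T₁/T₂ = 3.213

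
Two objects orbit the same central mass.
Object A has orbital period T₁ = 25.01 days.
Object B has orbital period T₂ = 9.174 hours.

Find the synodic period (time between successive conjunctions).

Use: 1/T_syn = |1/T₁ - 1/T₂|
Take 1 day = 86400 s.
T₁ = 25.01 days = 2.16086 × 10^6 s
T₂ = 9.174 hours = 33026.4 s
1/T₁ = 4.62778 × 10^-7 s⁻¹
1/T₂ = 3.02788 × 10^-5 s⁻¹
|1/T₁ − 1/T₂| = 2.9816 × 10^-5 s⁻¹
T_syn = 1 / |1/T₁ − 1/T₂| = 33539 s ≈ 9.316 hours

Final answer: T_syn = 9.316 hours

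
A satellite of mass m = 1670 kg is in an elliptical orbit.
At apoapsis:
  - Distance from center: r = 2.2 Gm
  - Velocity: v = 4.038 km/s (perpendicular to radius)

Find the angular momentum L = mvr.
r = 2.2 Gm = 2.2 × 10^9 m
v = 4.038 km/s = 4038 m/s
vr = 4038 × 2.2 × 10^9 = 8.8836 × 10^12 m²/s
L = m × vr = 1670 × 8.8836 × 10^12 = 1.48356 × 10^16 kg·m²/s ≈ 1.484 × 10^16 kg·m²/s

Final answer: L = 1.484 × 10^16 kg·m²/s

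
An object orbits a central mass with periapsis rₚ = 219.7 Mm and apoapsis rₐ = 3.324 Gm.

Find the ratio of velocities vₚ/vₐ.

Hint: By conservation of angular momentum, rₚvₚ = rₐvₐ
rₚ = 219.7 Mm = 2.197 × 10^8 m
rₐ = 3.324 Gm = 3.324 × 10^9 m
rₚvₚ = rₐvₐ  ⇒  vₚ/vₐ = rₐ/rₚ
vₚ/vₐ = (3.324 × 10^9) / (2.197 × 10^8) = 15.1297

Final answer: vₚ/vₐ = 15.13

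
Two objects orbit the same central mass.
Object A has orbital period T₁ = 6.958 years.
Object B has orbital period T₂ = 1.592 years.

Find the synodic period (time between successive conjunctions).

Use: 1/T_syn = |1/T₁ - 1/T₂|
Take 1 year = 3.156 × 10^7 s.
T₁ = 6.958 years = 2.19594 × 10^8 s
T₂ = 1.592 years = 5.02435 × 10^7 s
1/T₁ = 4.55385 × 10^-9 s⁻¹
1/T₂ = 1.99031 × 10^-8 s⁻¹
|1/T₁ − 1/T₂| = 1.53492 × 10^-8 s⁻¹
T_syn = 1 / |1/T₁ − 1/T₂| = 6.51499 × 10^7 s ≈ 2.064 years

Final answer: T_syn = 2.064 years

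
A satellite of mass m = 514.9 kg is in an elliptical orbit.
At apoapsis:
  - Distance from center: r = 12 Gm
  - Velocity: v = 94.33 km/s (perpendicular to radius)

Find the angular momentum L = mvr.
r = 12 Gm = 1.2 × 10^10 m
v = 94.33 km/s = 94330 m/s
vr = 94330 × 1.2 × 10^10 = 1.13196 × 10^15 m²/s
L = m × vr = 514.9 × 1.13196 × 10^15 = 5.82846 × 10^17 kg·m²/s ≈ 5.828 × 10^17 kg·m²/s

Final answer: L = 5.828 × 10^17 kg·m²/s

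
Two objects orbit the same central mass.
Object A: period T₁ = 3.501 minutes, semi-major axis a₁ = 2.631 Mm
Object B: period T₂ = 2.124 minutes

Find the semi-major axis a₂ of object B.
T₁ = 3.501 minutes = 210.06 s
T₂ = 2.124 minutes = 127.44 s
a₁ = 2.631 Mm = 2.631 × 10^6 m
Kepler's third law: (T₂/T₁)² = (a₂/a₁)³  ⇒  a₂ = a₁ (T₂/T₁)^(2/3)
T₂/T₁ = 0.606684
(T₂/T₁)^(2/3) = 0.716652
a₂ = 2.631 × 10^6 m × 0.716652 = 1.88551 × 10^6 m ≈ 1.886 Mm

Final answer: a₂ = 1.886 Mm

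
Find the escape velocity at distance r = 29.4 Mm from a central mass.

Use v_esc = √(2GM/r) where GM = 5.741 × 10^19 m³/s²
r = 29.4 Mm = 2.94 × 10^7 m
GM = 5.741 × 10^19 m³/s²
2GM/r = 2 × (5.741 × 10^19) / (2.94 × 10^7) = 3.90544 × 10^12 m²/s²
v_esc = √(2GM/r) = 1.97622 × 10^6 m/s ≈ 1976 km/s

Final answer: 1976 km/s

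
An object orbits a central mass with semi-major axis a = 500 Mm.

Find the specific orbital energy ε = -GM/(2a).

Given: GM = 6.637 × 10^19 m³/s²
a = 500 Mm = 5 × 10^8 m
GM = 6.637 × 10^19 m³/s²
2a = 1 × 10^9 m
ε = −GM/(2a) = -6.637 × 10^10 J/kg ≈ -66.37 GJ/kg

Final answer: -66.37 GJ/kg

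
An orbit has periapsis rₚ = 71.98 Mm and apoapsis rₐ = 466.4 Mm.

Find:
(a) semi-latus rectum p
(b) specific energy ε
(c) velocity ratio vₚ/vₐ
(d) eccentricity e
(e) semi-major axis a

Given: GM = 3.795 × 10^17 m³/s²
rₚ = 71.98 Mm = 7.198 × 10^7 m
rₐ = 466.4 Mm = 4.664 × 10^8 m
GM = 3.795 × 10^17 m³/s²
a = (rₚ + rₐ)/2 = 2.6919 × 10^8 m
e = (rₐ − rₚ)/(rₐ + rₚ) = (3.9442 × 10^8) / (5.3838 × 10^8) = 0.732605
(a) 1 − e² = 0.46329;  p = a(1 − e²) = 2.6919 × 10^8 × 0.46329 = 1.24713 × 10^8 m ≈ 124.7 Mm
(b) 2a = 5.3838 × 10^8 m;  ε = −GM/(2a) = -7.04892 × 10^8 J/kg ≈ -704.9 MJ/kg
(c) vₚ/vₐ = rₐ/rₚ (angular momentum) = (4.664 × 10^8) / (7.198 × 10^7) = 6.47958 ≈ 6.48
(d) e = 0.732605 ≈ 0.7326
(e) a = 2.6919 × 10^8 m ≈ 269.2 Mm

Final answer:
(a) semi-latus rectum p = 124.7 Mm
(b) specific energy ε = -704.9 MJ/kg
(c) velocity ratio vₚ/vₐ = 6.48
(d) eccentricity e = 0.7326
(e) semi-major axis a = 269.2 Mm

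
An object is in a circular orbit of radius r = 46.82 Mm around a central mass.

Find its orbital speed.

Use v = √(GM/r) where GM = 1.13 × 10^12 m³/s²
r = 46.82 Mm = 4.682 × 10^7 m
GM = 1.13 × 10^12 m³/s²
GM/r = (1.13 × 10^12) / (4.682 × 10^7) = 24135 m²/s²
v = √(GM/r) = 155.354 m/s ≈ 155.4 m/s

Final answer: 155.4 m/s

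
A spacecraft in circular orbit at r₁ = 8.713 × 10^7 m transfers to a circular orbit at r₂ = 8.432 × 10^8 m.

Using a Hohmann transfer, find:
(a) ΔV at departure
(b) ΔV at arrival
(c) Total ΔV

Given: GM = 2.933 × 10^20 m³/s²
r₁ = 8.713 × 10^7 m
r₂ = 8.432 × 10^8 m
GM = 2.933 × 10^20 m³/s²
Transfer ellipse: a_t = (r₁ + r₂)/2 = 4.65165 × 10^8 m
Circular speed at r₁: v₁ = √(GM/r₁) = 1.83473 × 10^6 m/s
Transfer speed at r₁ (periapsis): v₁ₜ = √(GM(2/r₁ − 1/a_t)) = 2.47021 × 10^6 m/s
(a) ΔV₁ = v₁ₜ − v₁ = 635480 m/s ≈ 635.5 km/s
Circular speed at r₂: v₂ = √(GM/r₂) = 589781 m/s
Transfer speed at r₂ (apoapsis): v₂ₜ = √(GM(2/r₂ − 1/a_t)) = 255253 m/s
(b) ΔV₂ = v₂ − v₂ₜ = 334528 m/s ≈ 334.5 km/s
(c) ΔV_total = ΔV₁ + ΔV₂ = 970008 m/s ≈ 970 km/s

Final answer:
(a) ΔV₁ = 635.5 km/s
(b) ΔV₂ = 334.5 km/s
(c) ΔV_total = 970 km/s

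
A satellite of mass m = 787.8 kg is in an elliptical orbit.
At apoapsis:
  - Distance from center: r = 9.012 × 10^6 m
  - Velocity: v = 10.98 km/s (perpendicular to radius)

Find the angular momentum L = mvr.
r = 9.012 × 10^6 m
v = 10.98 km/s = 10980 m/s
vr = 10980 × 9.012 × 10^6 = 9.89518 × 10^10 m²/s
L = m × vr = 787.8 × 9.89518 × 10^10 = 7.79542 × 10^13 kg·m²/s ≈ 7.795 × 10^13 kg·m²/s

Final answer: L = 7.795 × 10^13 kg·m²/s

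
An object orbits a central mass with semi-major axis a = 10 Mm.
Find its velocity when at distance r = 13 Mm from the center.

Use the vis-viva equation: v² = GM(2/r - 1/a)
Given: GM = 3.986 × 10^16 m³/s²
a = 10 Mm = 1 × 10^7 m
r = 13 Mm = 1.3 × 10^7 m
GM = 3.986 × 10^16 m³/s²
2/r − 1/a = 1.53846 × 10^-7 − 1 × 10^-7 = 5.38462 × 10^-8 m⁻¹
v² = GM (2/r − 1/a) = 2.14631 × 10^9 m²/s²
v = 46328.3 m/s ≈ 46.33 km/s

Final answer: 46.33 km/s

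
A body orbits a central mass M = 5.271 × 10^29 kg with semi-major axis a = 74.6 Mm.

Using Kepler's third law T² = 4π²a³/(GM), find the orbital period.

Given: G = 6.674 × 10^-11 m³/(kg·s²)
M = 5.271 × 10^29 kg
GM = G × M = 6.674 × 10^-11 × 5.271 × 10^29 = 3.51787 × 10^19 m³/s²
a = 74.6 Mm = 7.46 × 10^7 m
a³ = 4.15161 × 10^23 m³
T = 2π √(a³/GM) = 2π √((4.15161 × 10^23) / (3.51787 × 10^19)) = 2π × 108.635 s
T = 682.572 s ≈ 11.38 minutes

Final answer: 11.38 minutes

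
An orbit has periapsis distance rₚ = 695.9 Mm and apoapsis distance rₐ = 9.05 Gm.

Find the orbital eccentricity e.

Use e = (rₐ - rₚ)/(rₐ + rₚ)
rₚ = 695.9 Mm = 6.959 × 10^8 m
rₐ = 9.05 Gm = 9.05 × 10^9 m
rₐ − rₚ = 8.3541 × 10^9 m
rₐ + rₚ = 9.7459 × 10^9 m
e = (rₐ − rₚ)/(rₐ + rₚ) = 0.857191

Final answer: e = 0.8572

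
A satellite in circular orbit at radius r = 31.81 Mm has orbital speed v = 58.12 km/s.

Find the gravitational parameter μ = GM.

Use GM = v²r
r = 31.81 Mm = 3.181 × 10^7 m
v = 58.12 km/s = 58120 m/s
v² = 3.37793 × 10^9 m²/s²
GM = v²r = 3.37793 × 10^9 × 3.181 × 10^7 = 1.07452 × 10^17 m³/s²
GM ≈ 1.075 × 10^17 m³/s²

Final answer: GM = 1.075 × 10^17 m³/s²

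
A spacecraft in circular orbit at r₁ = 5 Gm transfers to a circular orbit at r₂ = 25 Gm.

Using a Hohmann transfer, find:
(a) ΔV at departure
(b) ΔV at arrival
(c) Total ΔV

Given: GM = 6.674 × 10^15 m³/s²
r₁ = 5 Gm = 5 × 10^9 m
r₂ = 25 Gm = 2.5 × 10^10 m
GM = 6.674 × 10^15 m³/s²
Transfer ellipse: a_t = (r₁ + r₂)/2 = 1.5 × 10^10 m
Circular speed at r₁: v₁ = √(GM/r₁) = 1155.34 m/s
Transfer speed at r₁ (periapsis): v₁ₜ = √(GM(2/r₁ − 1/a_t)) = 1491.53 m/s
(a) ΔV₁ = v₁ₜ − v₁ = 336.196 m/s ≈ 336.2 m/s
Circular speed at r₂: v₂ = √(GM/r₂) = 516.682 m/s
Transfer speed at r₂ (apoapsis): v₂ₜ = √(GM(2/r₂ − 1/a_t)) = 298.306 m/s
(b) ΔV₂ = v₂ − v₂ₜ = 218.375 m/s ≈ 218.4 m/s
(c) ΔV_total = ΔV₁ + ΔV₂ = 554.572 m/s ≈ 554.6 m/s

Final answer:
(a) ΔV₁ = 336.2 m/s
(b) ΔV₂ = 218.4 m/s
(c) ΔV_total = 554.6 m/s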